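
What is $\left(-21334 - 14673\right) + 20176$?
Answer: $-15831$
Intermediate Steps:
$\left(-21334 - 14673\right) + 20176 = -36007 + 20176 = -15831$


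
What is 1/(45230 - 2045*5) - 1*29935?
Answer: -1047874674/35005 ≈ -29935.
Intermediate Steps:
1/(45230 - 2045*5) - 1*29935 = 1/(45230 - 10225) - 29935 = 1/35005 - 29935 = -1047874674/35005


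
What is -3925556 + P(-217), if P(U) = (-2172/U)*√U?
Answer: -3925556 + 2172*I*√217/217 ≈ -3.9256e+6 + 147.45*I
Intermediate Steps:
P(U) = -2172/√U
-3925556 + P(-217) = -3925556 - (-2172)*I*√217/217 = -3925556 + 2172*I*√217/217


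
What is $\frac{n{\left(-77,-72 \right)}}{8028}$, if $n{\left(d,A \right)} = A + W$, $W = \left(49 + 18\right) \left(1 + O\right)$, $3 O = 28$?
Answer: $\frac{1861}{24084} \approx 0.077271$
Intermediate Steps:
$O = \frac{28}{3}$ ($O = \frac{1}{3} \cdot 28 = \frac{28}{3} \approx 9.3333$)
$W = \frac{2077}{3}$ ($W = \left(49 + 18\right) \left(1 + \frac{28}{3}\right) = 67 \cdot \frac{31}{3} = \frac{2077}{3} \approx 692.33$)
$n{\left(d,A \right)} = \frac{2077}{3} + A$ ($n{\left(d,A \right)} = A + \frac{2077}{3} = \frac{2077}{3} + A$)
$\frac{n{\left(-77,-72 \right)}}{8028} = \frac{\frac{2077}{3} - 72}{8028} = \frac{1861}{3} \cdot \frac{1}{8028} = \frac{1861}{24084}$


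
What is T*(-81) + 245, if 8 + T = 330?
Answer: -25837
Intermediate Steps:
T = 322 (T = -8 + 330 = 322)
T*(-81) + 245 = 322*(-81) + 245 = -26082 + 245 = -25837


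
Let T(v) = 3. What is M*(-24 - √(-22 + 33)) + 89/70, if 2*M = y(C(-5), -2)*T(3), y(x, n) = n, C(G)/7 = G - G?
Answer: 5129/70 + 3*√11 ≈ 83.221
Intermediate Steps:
C(G) = 0 (C(G) = 7*(G - G) = 7*0 = 0)
M = -3 (M = (-2*3)/2 = (½)*(-6) = -3)
M*(-24 - √(-22 + 33)) + 89/70 = -3*(-24 - √(-22 + 33)) + 89/70 = -3*(-24 - √11) + 89*(1/70) = (72 + 3*√11) + 89/70 = 5129/70 + 3*√11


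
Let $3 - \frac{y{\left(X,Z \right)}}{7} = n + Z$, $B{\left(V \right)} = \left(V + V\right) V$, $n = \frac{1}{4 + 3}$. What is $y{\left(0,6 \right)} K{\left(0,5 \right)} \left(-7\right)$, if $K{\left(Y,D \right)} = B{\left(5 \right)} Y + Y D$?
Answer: $0$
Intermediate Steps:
$n = \frac{1}{7} \approx 0.14286$
$B{\left(V \right)} = 2 V^{2}$ ($B{\left(V \right)} = 2 V V = 2 V^{2}$)
$K{\left(Y,D \right)} = 50 Y + D Y$ ($K{\left(Y,D \right)} = 2 \cdot 5^{2} Y + Y D = 2 \cdot 25 Y + D Y = 50 Y + D Y$)
$y{\left(X,Z \right)} = 20 - 7 Z$ ($y{\left(X,Z \right)} = 21 - 7 \left(\frac{1}{7} + Z\right) = 21 - \left(1 + 7 Z\right) = 20 - 7 Z$)
$y{\left(0,6 \right)} K{\left(0,5 \right)} \left(-7\right) = \left(20 - 42\right) 0 \left(50 + 5\right) \left(-7\right) = \left(20 - 42\right) 0 \cdot 55 \left(-7\right) = \left(-22\right) 0 \left(-7\right) = 0 \left(-7\right) = 0$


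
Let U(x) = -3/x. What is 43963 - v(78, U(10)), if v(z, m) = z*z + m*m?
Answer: 3787891/100 ≈ 37879.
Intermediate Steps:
v(z, m) = m**2 + z**2 (v(z, m) = z**2 + m**2 = m**2 + z**2)
43963 - v(78, U(10)) = 43963 - ((-3/10)**2 + 78**2) = 43963 - ((-3*1/10)**2 + 6084) = 43963 - ((-3/10)**2 + 6084) = 43963 - (9/100 + 6084) = 43963 - 1*608409/100 = 43963 - 608409/100 = 3787891/100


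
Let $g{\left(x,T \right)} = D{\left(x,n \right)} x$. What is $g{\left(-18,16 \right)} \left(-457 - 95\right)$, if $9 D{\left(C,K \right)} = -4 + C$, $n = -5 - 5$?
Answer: $-24288$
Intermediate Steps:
$n = -10$ ($n = -5 - 5 = -10$)
$D{\left(C,K \right)} = - \frac{4}{9} + \frac{C}{9}$ ($D{\left(C,K \right)} = \frac{-4 + C}{9} = - \frac{4}{9} + \frac{C}{9}$)
$g{\left(x,T \right)} = x \left(- \frac{4}{9} + \frac{x}{9}\right)$ ($g{\left(x,T \right)} = \left(- \frac{4}{9} + \frac{x}{9}\right) x = x \left(- \frac{4}{9} + \frac{x}{9}\right)$)
$g{\left(-18,16 \right)} \left(-457 - 95\right) = \frac{1}{9} \left(-18\right) \left(-4 - 18\right) \left(-457 - 95\right) = \frac{1}{9} \left(-18\right) \left(-22\right) \left(-552\right) = 44 \left(-552\right) = -24288$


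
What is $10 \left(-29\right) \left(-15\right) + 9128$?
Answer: $13478$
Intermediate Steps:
$10 \left(-29\right) \left(-15\right) + 9128 = \left(-290\right) \left(-15\right) + 9128 = 4350 + 9128 = 13478$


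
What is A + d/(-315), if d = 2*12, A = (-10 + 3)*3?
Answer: -2213/105 ≈ -21.076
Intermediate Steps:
A = -21 (A = -7*3 = -21)
d = 24
A + d/(-315) = -21 + 24/(-315) = -21 - 1/315*24 = -21 - 8/105 = -2213/105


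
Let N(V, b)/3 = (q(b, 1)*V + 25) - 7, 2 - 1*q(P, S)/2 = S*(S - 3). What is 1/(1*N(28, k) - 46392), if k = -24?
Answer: -1/45666 ≈ -2.1898e-5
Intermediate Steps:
q(P, S) = 4 - 2*S*(-3 + S) (q(P, S) = 4 - 2*S*(S - 3) = 4 - 2*S*(-3 + S))
N(V, b) = 54 + 24*V (N(V, b) = 3*(((4 - 2*1² + 6*1)*V + 25) - 7) = 3*(((4 - 2*1 + 6)*V + 25) - 7) = 3*(((4 - 2 + 6)*V + 25) - 7) = 3*((8*V + 25) - 7) = 3*((25 + 8*V) - 7) = 3*(18 + 8*V) = 54 + 24*V)
1/(1*N(28, k) - 46392) = 1/(1*(54 + 24*28) - 46392) = 1/(1*(54 + 672) - 46392) = 1/(1*726 - 46392) = 1/(726 - 46392) = 1/(-45666) = -1/45666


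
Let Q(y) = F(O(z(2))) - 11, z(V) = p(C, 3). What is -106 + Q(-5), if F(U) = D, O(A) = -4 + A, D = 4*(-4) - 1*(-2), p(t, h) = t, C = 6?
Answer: -131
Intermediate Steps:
z(V) = 6
D = -14 (D = -16 + 2 = -14)
F(U) = -14
Q(y) = -25 (Q(y) = -14 - 11 = -25)
-106 + Q(-5) = -106 - 25 = -131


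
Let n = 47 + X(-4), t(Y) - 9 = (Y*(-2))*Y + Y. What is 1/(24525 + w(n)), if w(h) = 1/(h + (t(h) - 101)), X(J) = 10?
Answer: 6476/158823899 ≈ 4.0775e-5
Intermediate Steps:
t(Y) = 9 + Y - 2*Y² (t(Y) = 9 + ((Y*(-2))*Y + Y) = 9 + ((-2*Y)*Y + Y) = 9 + (-2*Y² + Y) = 9 + (Y - 2*Y²) = 9 + Y - 2*Y²)
n = 57 (n = 47 + 10 = 57)
w(h) = 1/(-92 - 2*h² + 2*h) (w(h) = 1/(h + ((9 + h - 2*h²) - 101)) = 1/(h + (-92 + h - 2*h²)) = 1/(-92 - 2*h² + 2*h))
1/(24525 + w(n)) = 1/(24525 + 1/(2*(-46 + 57 - 1*57²))) = 1/(24525 + 1/(2*(-46 + 57 - 1*3249))) = 1/(24525 + 1/(2*(-46 + 57 - 3249))) = 1/(24525 + (½)/(-3238)) = 1/(24525 + (½)*(-1/3238)) = 1/(24525 - 1/6476) = 1/(158823899/6476) = 6476/158823899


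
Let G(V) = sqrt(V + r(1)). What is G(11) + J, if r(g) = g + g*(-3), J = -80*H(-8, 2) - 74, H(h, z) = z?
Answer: -231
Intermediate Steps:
J = -234 (J = -80*2 - 74 = -160 - 74 = -234)
r(g) = -2*g (r(g) = g - 3*g = -2*g)
G(V) = sqrt(-2 + V) (G(V) = sqrt(V - 2*1) = sqrt(V - 2) = sqrt(-2 + V))
G(11) + J = sqrt(-2 + 11) - 234 = sqrt(9) - 234 = 3 - 234 = -231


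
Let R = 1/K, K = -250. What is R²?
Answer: 1/62500 ≈ 1.6000e-5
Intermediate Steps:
R = -1/250 (R = 1/(-250) = -1/250 ≈ -0.0040000)
R² = (-1/250)² = 1/62500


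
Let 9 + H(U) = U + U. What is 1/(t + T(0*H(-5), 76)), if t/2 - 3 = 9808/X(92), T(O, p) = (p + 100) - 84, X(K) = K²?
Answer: 529/53068 ≈ 0.0099683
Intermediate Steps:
H(U) = -9 + 2*U (H(U) = -9 + (U + U) = -9 + 2*U)
T(O, p) = 16 + p (T(O, p) = (100 + p) - 84 = 16 + p)
t = 4400/529 (t = 6 + 2*(9808/(92²)) = 6 + 2*(9808/8464) = 6 + 2*(9808*(1/8464)) = 6 + 2*(613/529) = 6 + 1226/529 = 4400/529 ≈ 8.3176)
1/(t + T(0*H(-5), 76)) = 1/(4400/529 + (16 + 76)) = 1/(4400/529 + 92) = 1/(53068/529) = 529/53068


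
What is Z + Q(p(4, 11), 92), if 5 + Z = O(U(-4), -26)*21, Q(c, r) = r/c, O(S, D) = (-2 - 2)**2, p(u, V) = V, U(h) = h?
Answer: 3733/11 ≈ 339.36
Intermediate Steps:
O(S, D) = 16 (O(S, D) = (-4)**2 = 16)
Z = 331 (Z = -5 + 16*21 = -5 + 336 = 331)
Z + Q(p(4, 11), 92) = 331 + 92/11 = 3733/11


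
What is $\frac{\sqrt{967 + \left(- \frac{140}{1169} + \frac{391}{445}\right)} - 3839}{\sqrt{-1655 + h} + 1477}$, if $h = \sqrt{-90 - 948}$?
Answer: $- \frac{3839 - \frac{\sqrt{5344660633630}}{74315}}{1477 + \sqrt{-1655 + i \sqrt{1038}}} \approx -2.5755 + 0.070922 i$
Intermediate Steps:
$h = i \sqrt{1038}$ ($h = \sqrt{-1038} = i \sqrt{1038} \approx 32.218 i$)
$\frac{\sqrt{967 + \left(- \frac{140}{1169} + \frac{391}{445}\right)} - 3839}{\sqrt{-1655 + h} + 1477} = \frac{\sqrt{967 + \left(- \frac{140}{1169} + \frac{391}{445}\right)} - 3839}{\sqrt{-1655 + i \sqrt{1038}} + 1477} = \frac{\sqrt{967 + \left(\left(-140\right) \frac{1}{1169} + 391 \cdot \frac{1}{445}\right)} - 3839}{1477 + \sqrt{-1655 + i \sqrt{1038}}} = \frac{\sqrt{967 + \left(- \frac{20}{167} + \frac{391}{445}\right)} - 3839}{1477 + \sqrt{-1655 + i \sqrt{1038}}} = \frac{\sqrt{967 + \frac{56397}{74315}} - 3839}{1477 + \sqrt{-1655 + i \sqrt{1038}}} = \frac{\sqrt{\frac{71919002}{74315}} - 3839}{1477 + \sqrt{-1655 + i \sqrt{1038}}} = \frac{\frac{\sqrt{5344660633630}}{74315} - 3839}{1477 + \sqrt{-1655 + i \sqrt{1038}}} = \frac{-3839 + \frac{\sqrt{5344660633630}}{74315}}{1477 + \sqrt{-1655 + i \sqrt{1038}}}$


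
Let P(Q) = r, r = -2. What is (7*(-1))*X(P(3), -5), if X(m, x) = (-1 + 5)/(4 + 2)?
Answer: -14/3 ≈ -4.6667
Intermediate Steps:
P(Q) = -2
X(m, x) = 2/3 (X(m, x) = 4/6 = 4*(1/6) = 2/3)
(7*(-1))*X(P(3), -5) = (7*(-1))*(2/3) = -7*2/3 = -14/3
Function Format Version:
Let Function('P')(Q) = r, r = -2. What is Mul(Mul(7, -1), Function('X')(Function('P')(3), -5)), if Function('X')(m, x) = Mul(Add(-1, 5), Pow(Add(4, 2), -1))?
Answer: Rational(-14, 3) ≈ -4.6667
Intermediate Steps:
Function('P')(Q) = -2
Function('X')(m, x) = Rational(2, 3) (Function('X')(m, x) = Mul(4, Pow(6, -1)) = Mul(4, Rational(1, 6)) = Rational(2, 3))
Mul(Mul(7, -1), Function('X')(Function('P')(3), -5)) = Mul(Mul(7, -1), Rational(2, 3)) = Mul(-7, Rational(2, 3)) = Rational(-14, 3)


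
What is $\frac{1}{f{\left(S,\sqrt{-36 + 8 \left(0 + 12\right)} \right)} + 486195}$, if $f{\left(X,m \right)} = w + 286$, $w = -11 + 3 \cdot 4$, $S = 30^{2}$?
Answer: $\frac{1}{486482} \approx 2.0556 \cdot 10^{-6}$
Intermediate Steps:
$S = 900$
$w = 1$ ($w = -11 + 12 = 1$)
$f{\left(X,m \right)} = 287$ ($f{\left(X,m \right)} = 1 + 286 = 287$)
$\frac{1}{f{\left(S,\sqrt{-36 + 8 \left(0 + 12\right)} \right)} + 486195} = \frac{1}{287 + 486195} = \frac{1}{486482}$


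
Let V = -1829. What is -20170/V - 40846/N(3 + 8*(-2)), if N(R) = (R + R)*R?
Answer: -2611149/23777 ≈ -109.82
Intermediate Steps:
N(R) = 2*R**2 (N(R) = (2*R)*R = 2*R**2)
-20170/V - 40846/N(3 + 8*(-2)) = -20170/(-1829) - 40846*1/(2*(3 + 8*(-2))**2) = -20170*(-1/1829) - 40846*1/(2*(3 - 16)**2) = 20170/1829 - 40846/(2*(-13)**2) = 20170/1829 - 40846/(2*169) = 20170/1829 - 40846/338 = 20170/1829 - 40846*1/338 = 20170/1829 - 1571/13 = -2611149/23777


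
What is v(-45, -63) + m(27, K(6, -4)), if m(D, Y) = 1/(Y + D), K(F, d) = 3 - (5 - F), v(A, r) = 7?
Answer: 218/31 ≈ 7.0323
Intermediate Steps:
K(F, d) = -2 + F (K(F, d) = 3 + (-5 + F) = -2 + F)
m(D, Y) = 1/(D + Y)
v(-45, -63) + m(27, K(6, -4)) = 7 + 1/(27 + (-2 + 6)) = 7 + 1/(27 + 4) = 7 + 1/31 = 218/31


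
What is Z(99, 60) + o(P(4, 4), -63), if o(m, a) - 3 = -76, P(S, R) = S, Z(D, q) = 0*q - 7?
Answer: -80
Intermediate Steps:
Z(D, q) = -7 (Z(D, q) = 0 - 7 = -7)
o(m, a) = -73 (o(m, a) = 3 - 76 = -73)
Z(99, 60) + o(P(4, 4), -63) = -7 - 73 = -80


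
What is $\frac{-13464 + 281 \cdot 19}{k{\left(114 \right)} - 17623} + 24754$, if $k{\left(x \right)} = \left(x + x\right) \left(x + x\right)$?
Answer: $\frac{850564069}{34361} \approx 24754.0$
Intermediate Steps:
$k{\left(x \right)} = 4 x^{2}$ ($k{\left(x \right)} = 2 x 2 x = 4 x^{2}$)
$\frac{-13464 + 281 \cdot 19}{k{\left(114 \right)} - 17623} + 24754 = \frac{-13464 + 281 \cdot 19}{4 \cdot 114^{2} - 17623} + 24754 = \frac{-13464 + 5339}{4 \cdot 12996 - 17623} + 24754 = - \frac{8125}{51984 - 17623} + 24754 = - \frac{8125}{34361} + 24754 = \frac{850564069}{34361}$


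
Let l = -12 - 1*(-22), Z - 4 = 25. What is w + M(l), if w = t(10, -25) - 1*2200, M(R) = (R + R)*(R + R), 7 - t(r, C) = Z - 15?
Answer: -1807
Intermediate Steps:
Z = 29 (Z = 4 + 25 = 29)
t(r, C) = -7 (t(r, C) = 7 - (29 - 15) = 7 - 1*14 = 7 - 14 = -7)
l = 10 (l = -12 + 22 = 10)
M(R) = 4*R² (M(R) = (2*R)*(2*R) = 4*R²)
w = -2207 (w = -7 - 1*2200 = -7 - 2200 = -2207)
w + M(l) = -2207 + 4*10² = -2207 + 4*100 = -2207 + 400 = -1807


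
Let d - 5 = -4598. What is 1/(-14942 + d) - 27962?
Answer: -546237671/19535 ≈ -27962.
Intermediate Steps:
d = -4593 (d = 5 - 4598 = -4593)
1/(-14942 + d) - 27962 = 1/(-14942 - 4593) - 27962 = 1/(-19535) - 27962 = -1/19535 - 27962 = -546237671/19535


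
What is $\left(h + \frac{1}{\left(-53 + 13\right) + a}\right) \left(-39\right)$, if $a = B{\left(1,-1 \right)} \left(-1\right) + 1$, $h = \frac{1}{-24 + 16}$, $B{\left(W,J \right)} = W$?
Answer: $\frac{117}{20} \approx 5.85$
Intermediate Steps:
$h = - \frac{1}{8}$ ($h = \frac{1}{-8} = - \frac{1}{8} \approx -0.125$)
$a = 0$ ($a = 1 \left(-1\right) + 1 = -1 + 1 = 0$)
$\left(h + \frac{1}{\left(-53 + 13\right) + a}\right) \left(-39\right) = \left(- \frac{1}{8} + \frac{1}{\left(-53 + 13\right) + 0}\right) \left(-39\right) = \left(- \frac{1}{8} + \frac{1}{-40 + 0}\right) \left(-39\right) = \left(- \frac{1}{8} + \frac{1}{-40}\right) \left(-39\right) = \left(- \frac{1}{8} - \frac{1}{40}\right) \left(-39\right) = \left(- \frac{3}{20}\right) \left(-39\right) = \frac{117}{20}$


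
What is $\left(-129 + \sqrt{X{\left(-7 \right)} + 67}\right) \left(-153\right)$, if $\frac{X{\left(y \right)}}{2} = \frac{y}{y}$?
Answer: $19737 - 153 \sqrt{69} \approx 18466.0$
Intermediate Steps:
$X{\left(y \right)} = 2$ ($X{\left(y \right)} = 2 \frac{y}{y} = 2 \cdot 1 = 2$)
$\left(-129 + \sqrt{X{\left(-7 \right)} + 67}\right) \left(-153\right) = \left(-129 + \sqrt{2 + 67}\right) \left(-153\right) = \left(-129 + \sqrt{69}\right) \left(-153\right) = 19737 - 153 \sqrt{69}$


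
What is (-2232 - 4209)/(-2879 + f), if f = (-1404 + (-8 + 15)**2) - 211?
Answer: 6441/4445 ≈ 1.4490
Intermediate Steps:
f = -1566 (f = (-1404 + 7**2) - 211 = (-1404 + 49) - 211 = -1355 - 211 = -1566)
(-2232 - 4209)/(-2879 + f) = (-2232 - 4209)/(-2879 - 1566) = -6441/(-4445) = -6441*(-1/4445) = 6441/4445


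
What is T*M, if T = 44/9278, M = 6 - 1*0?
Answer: 132/4639 ≈ 0.028454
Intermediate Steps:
M = 6 (M = 6 + 0 = 6)
T = 22/4639 (T = 44*(1/9278) = 22/4639 ≈ 0.0047424)
T*M = (22/4639)*6 = 132/4639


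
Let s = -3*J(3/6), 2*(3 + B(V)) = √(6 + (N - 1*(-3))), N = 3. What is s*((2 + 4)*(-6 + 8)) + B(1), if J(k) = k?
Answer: -21 + √3 ≈ -19.268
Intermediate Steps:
B(V) = -3 + √3 (B(V) = -3 + √(6 + (3 - 1*(-3)))/2 = -3 + √(6 + (3 + 3))/2 = -3 + √(6 + 6)/2 = -3 + √12/2 = -3 + (2*√3)/2 = -3 + √3)
s = -3/2 (s = -9/6 = -3*½ = -3/2 ≈ -1.5000)
s*((2 + 4)*(-6 + 8)) + B(1) = -3*(2 + 4)*(-6 + 8)/2 + (-3 + √3) = -9*2 + (-3 + √3) = -3/2*12 + (-3 + √3) = -18 + (-3 + √3) = -21 + √3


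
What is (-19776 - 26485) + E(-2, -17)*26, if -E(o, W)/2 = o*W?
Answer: -48029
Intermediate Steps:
E(o, W) = -2*W*o (E(o, W) = -2*o*W = -2*W*o)
(-19776 - 26485) + E(-2, -17)*26 = (-19776 - 26485) - 2*(-17)*(-2)*26 = -46261 - 68*26 = -46261 - 1768 = -48029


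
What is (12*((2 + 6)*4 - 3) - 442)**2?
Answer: 8836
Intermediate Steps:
(12*((2 + 6)*4 - 3) - 442)**2 = (12*(8*4 - 3) - 442)**2 = (12*(32 - 3) - 442)**2 = (12*29 - 442)**2 = (348 - 442)**2 = (-94)**2 = 8836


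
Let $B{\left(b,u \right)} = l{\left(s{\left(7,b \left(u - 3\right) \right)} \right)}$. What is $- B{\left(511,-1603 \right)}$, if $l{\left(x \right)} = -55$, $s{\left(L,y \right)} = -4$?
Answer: $55$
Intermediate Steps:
$B{\left(b,u \right)} = -55$
$- B{\left(511,-1603 \right)} = \left(-1\right) \left(-55\right) = 55$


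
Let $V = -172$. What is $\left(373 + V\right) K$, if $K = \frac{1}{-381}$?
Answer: $- \frac{67}{127} \approx -0.52756$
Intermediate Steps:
$K = - \frac{1}{381} \approx -0.0026247$
$\left(373 + V\right) K = \left(373 - 172\right) \left(- \frac{1}{381}\right) = 201 \left(- \frac{1}{381}\right) = - \frac{67}{127}$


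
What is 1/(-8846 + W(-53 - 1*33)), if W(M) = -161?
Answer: -1/9007 ≈ -0.00011102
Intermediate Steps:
1/(-8846 + W(-53 - 1*33)) = 1/(-8846 - 161) = 1/(-9007) = -1/9007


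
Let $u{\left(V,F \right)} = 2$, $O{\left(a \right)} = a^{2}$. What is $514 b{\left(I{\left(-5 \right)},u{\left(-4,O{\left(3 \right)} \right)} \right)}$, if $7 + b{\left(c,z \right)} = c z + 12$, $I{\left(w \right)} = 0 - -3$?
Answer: $5654$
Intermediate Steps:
$I{\left(w \right)} = 3$ ($I{\left(w \right)} = 0 + 3 = 3$)
$b{\left(c,z \right)} = 5 + c z$ ($b{\left(c,z \right)} = -7 + \left(c z + 12\right) = -7 + \left(12 + c z\right) = 5 + c z$)
$514 b{\left(I{\left(-5 \right)},u{\left(-4,O{\left(3 \right)} \right)} \right)} = 514 \left(5 + 3 \cdot 2\right) = 514 \left(5 + 6\right) = 514 \cdot 11 = 5654$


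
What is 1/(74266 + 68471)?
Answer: 1/142737 ≈ 7.0059e-6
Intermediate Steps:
1/(74266 + 68471) = 1/142737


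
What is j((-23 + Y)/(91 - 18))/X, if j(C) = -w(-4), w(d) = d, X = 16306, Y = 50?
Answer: 2/8153 ≈ 0.00024531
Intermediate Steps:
j(C) = 4 (j(C) = -1*(-4) = 4)
j((-23 + Y)/(91 - 18))/X = 4/16306 = 4*(1/16306) = 2/8153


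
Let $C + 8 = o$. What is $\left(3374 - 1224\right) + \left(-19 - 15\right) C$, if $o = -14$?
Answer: $2898$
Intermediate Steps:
$C = -22$ ($C = -8 - 14 = -22$)
$\left(3374 - 1224\right) + \left(-19 - 15\right) C = \left(3374 - 1224\right) + \left(-19 - 15\right) \left(-22\right) = 2150 + \left(-19 - 15\right) \left(-22\right) = 2150 - -748 = 2150 + 748 = 2898$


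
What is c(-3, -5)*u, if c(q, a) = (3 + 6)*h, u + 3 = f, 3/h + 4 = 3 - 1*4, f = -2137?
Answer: 11556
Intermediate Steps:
h = -⅗ (h = 3/(-4 + (3 - 1*4)) = 3/(-4 + (3 - 4)) = 3/(-4 - 1) = 3/(-5) = 3*(-⅕) = -⅗ ≈ -0.60000)
u = -2140 (u = -3 - 2137 = -2140)
c(q, a) = -27/5 (c(q, a) = (3 + 6)*(-⅗) = 9*(-⅗) = -27/5)
c(-3, -5)*u = -27/5*(-2140) = 11556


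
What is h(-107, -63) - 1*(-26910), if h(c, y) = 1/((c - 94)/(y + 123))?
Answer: 1802950/67 ≈ 26910.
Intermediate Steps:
h(c, y) = (123 + y)/(-94 + c) (h(c, y) = 1/((-94 + c)/(123 + y)) = (123 + y)/(-94 + c))
h(-107, -63) - 1*(-26910) = (123 - 63)/(-94 - 107) - 1*(-26910) = 60/(-201) + 26910 = -1/201*60 + 26910 = -20/67 + 26910 = 1802950/67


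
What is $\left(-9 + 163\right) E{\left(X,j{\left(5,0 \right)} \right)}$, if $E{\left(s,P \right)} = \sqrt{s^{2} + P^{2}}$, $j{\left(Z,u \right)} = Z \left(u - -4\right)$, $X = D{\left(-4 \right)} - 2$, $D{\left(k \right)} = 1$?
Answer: $154 \sqrt{401} \approx 3083.8$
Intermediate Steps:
$X = -1$ ($X = 1 - 2 = -1$)
$j{\left(Z,u \right)} = Z \left(4 + u\right)$ ($j{\left(Z,u \right)} = Z \left(u + 4\right) = Z \left(4 + u\right)$)
$E{\left(s,P \right)} = \sqrt{P^{2} + s^{2}}$
$\left(-9 + 163\right) E{\left(X,j{\left(5,0 \right)} \right)} = \left(-9 + 163\right) \sqrt{\left(5 \left(4 + 0\right)\right)^{2} + \left(-1\right)^{2}} = 154 \sqrt{\left(5 \cdot 4\right)^{2} + 1} = 154 \sqrt{20^{2} + 1} = 154 \sqrt{400 + 1} = 154 \sqrt{401}$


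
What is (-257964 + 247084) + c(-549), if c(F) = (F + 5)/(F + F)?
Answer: -5972848/549 ≈ -10880.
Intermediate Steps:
c(F) = (5 + F)/(2*F) (c(F) = (5 + F)/((2*F)) = (5 + F)*(1/(2*F)) = (5 + F)/(2*F))
(-257964 + 247084) + c(-549) = (-257964 + 247084) + (1/2)*(5 - 549)/(-549) = -10880 + (1/2)*(-1/549)*(-544) = -10880 + 272/549 = -5972848/549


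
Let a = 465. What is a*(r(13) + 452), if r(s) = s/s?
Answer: 210645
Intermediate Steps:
r(s) = 1
a*(r(13) + 452) = 465*(1 + 452) = 465*453 = 210645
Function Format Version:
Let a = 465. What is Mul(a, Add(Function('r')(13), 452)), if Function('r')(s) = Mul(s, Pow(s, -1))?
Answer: 210645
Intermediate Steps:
Function('r')(s) = 1
Mul(a, Add(Function('r')(13), 452)) = Mul(465, Add(1, 452)) = Mul(465, 453) = 210645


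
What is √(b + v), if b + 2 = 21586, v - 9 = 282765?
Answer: √304358 ≈ 551.69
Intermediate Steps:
v = 282774 (v = 9 + 282765 = 282774)
b = 21584 (b = -2 + 21586 = 21584)
√(b + v) = √(21584 + 282774) = √304358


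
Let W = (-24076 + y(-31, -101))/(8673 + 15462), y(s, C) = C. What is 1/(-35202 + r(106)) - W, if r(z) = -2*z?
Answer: 285393381/284905630 ≈ 1.0017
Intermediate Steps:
W = -8059/8045 (W = (-24076 - 101)/(8673 + 15462) = -24177/24135 = -24177*1/24135 = -8059/8045 ≈ -1.0017)
1/(-35202 + r(106)) - W = 1/(-35202 - 2*106) - 1*(-8059/8045) = 1/(-35202 - 212) + 8059/8045 = 1/(-35414) + 8059/8045 = -1/35414 + 8059/8045 = 285393381/284905630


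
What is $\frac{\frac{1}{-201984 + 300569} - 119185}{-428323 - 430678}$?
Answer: $\frac{11749853224}{84684613585} \approx 0.13875$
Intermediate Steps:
$\frac{\frac{1}{-201984 + 300569} - 119185}{-428323 - 430678} = \frac{\frac{1}{98585} - 119185}{-859001} = \left(\frac{1}{98585} - 119185\right) \left(- \frac{1}{859001}\right) = \left(- \frac{11749853224}{98585}\right) \left(- \frac{1}{859001}\right) = \frac{11749853224}{84684613585}$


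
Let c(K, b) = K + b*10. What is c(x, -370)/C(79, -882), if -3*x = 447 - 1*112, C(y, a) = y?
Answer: -11435/237 ≈ -48.249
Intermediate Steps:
x = -335/3 (x = -(447 - 1*112)/3 = -(447 - 112)/3 = -1/3*335 = -335/3 ≈ -111.67)
c(K, b) = K + 10*b
c(x, -370)/C(79, -882) = (-335/3 + 10*(-370))/79 = (-335/3 - 3700)*(1/79) = -11435/3*1/79 = -11435/237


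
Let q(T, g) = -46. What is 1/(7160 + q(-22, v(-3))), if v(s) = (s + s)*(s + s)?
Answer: 1/7114 ≈ 0.00014057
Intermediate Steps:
v(s) = 4*s² (v(s) = (2*s)*(2*s) = 4*s²)
1/(7160 + q(-22, v(-3))) = 1/(7160 - 46) = 1/7114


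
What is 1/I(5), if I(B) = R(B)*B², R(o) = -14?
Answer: -1/350 ≈ -0.0028571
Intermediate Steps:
I(B) = -14*B²
1/I(5) = 1/(-14*5²) = 1/(-14*25) = 1/(-350) = -1/350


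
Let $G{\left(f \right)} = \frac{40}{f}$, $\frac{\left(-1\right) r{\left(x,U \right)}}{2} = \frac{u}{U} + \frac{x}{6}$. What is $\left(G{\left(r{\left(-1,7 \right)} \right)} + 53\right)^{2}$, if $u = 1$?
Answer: $797449$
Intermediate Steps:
$r{\left(x,U \right)} = - \frac{2}{U} - \frac{x}{3}$ ($r{\left(x,U \right)} = - 2 \left(1 \frac{1}{U} + \frac{x}{6}\right) = - 2 \left(\frac{1}{U} + x \frac{1}{6}\right) = - 2 \left(\frac{1}{U} + \frac{x}{6}\right) = - \frac{2}{U} - \frac{x}{3}$)
$\left(G{\left(r{\left(-1,7 \right)} \right)} + 53\right)^{2} = \left(\frac{40}{- \frac{2}{7} - - \frac{1}{3}} + 53\right)^{2} = \left(\frac{40}{\left(-2\right) \frac{1}{7} + \frac{1}{3}} + 53\right)^{2} = \left(\frac{40}{- \frac{2}{7} + \frac{1}{3}} + 53\right)^{2} = \left(40 \frac{1}{\frac{1}{21}} + 53\right)^{2} = \left(40 \cdot 21 + 53\right)^{2} = \left(840 + 53\right)^{2} = 893^{2} = 797449$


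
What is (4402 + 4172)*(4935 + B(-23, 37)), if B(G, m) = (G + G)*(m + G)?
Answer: 36791034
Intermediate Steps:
B(G, m) = 2*G*(G + m) (B(G, m) = (2*G)*(G + m) = 2*G*(G + m))
(4402 + 4172)*(4935 + B(-23, 37)) = (4402 + 4172)*(4935 + 2*(-23)*(-23 + 37)) = 8574*(4935 + 2*(-23)*14) = 8574*(4935 - 644) = 8574*4291 = 36791034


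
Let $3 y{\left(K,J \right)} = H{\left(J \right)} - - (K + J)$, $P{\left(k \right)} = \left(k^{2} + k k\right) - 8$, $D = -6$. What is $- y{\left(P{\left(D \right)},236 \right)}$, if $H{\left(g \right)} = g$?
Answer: $- \frac{536}{3} \approx -178.67$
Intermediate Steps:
$P{\left(k \right)} = -8 + 2 k^{2}$ ($P{\left(k \right)} = \left(k^{2} + k^{2}\right) - 8 = 2 k^{2} - 8 = -8 + 2 k^{2}$)
$y{\left(K,J \right)} = \frac{K}{3} + \frac{2 J}{3}$ ($y{\left(K,J \right)} = \frac{J - - (K + J)}{3} = \frac{J - - (J + K)}{3} = \frac{J - \left(- J - K\right)}{3} = \frac{J + \left(J + K\right)}{3} = \frac{K + 2 J}{3} = \frac{K}{3} + \frac{2 J}{3}$)
$- y{\left(P{\left(D \right)},236 \right)} = - (\frac{-8 + 2 \left(-6\right)^{2}}{3} + \frac{2}{3} \cdot 236) = - (\frac{-8 + 2 \cdot 36}{3} + \frac{472}{3}) = - (\frac{-8 + 72}{3} + \frac{472}{3}) = - (\frac{1}{3} \cdot 64 + \frac{472}{3}) = - (\frac{64}{3} + \frac{472}{3}) = \left(-1\right) \frac{536}{3} = - \frac{536}{3}$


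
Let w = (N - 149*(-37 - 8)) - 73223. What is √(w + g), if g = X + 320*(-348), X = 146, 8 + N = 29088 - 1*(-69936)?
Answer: 2*I*√19679 ≈ 280.56*I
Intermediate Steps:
N = 99016 (N = -8 + (29088 - 1*(-69936)) = -8 + (29088 + 69936) = -8 + 99024 = 99016)
w = 32498 (w = (99016 - 149*(-37 - 8)) - 73223 = (99016 - 149*(-45)) - 73223 = (99016 + 6705) - 73223 = 105721 - 73223 = 32498)
g = -111214 (g = 146 + 320*(-348) = 146 - 111360 = -111214)
√(w + g) = √(32498 - 111214) = √(-78716) = 2*I*√19679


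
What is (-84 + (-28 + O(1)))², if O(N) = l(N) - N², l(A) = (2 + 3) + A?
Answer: 11449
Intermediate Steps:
l(A) = 5 + A
O(N) = 5 + N - N² (O(N) = (5 + N) - N² = 5 + N - N²)
(-84 + (-28 + O(1)))² = (-84 + (-28 + (5 + 1 - 1*1²)))² = (-84 + (-28 + (5 + 1 - 1*1)))² = (-84 + (-28 + (5 + 1 - 1)))² = (-84 + (-28 + 5))² = (-84 - 23)² = (-107)² = 11449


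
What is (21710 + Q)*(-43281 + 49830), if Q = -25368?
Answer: -23956242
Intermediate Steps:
(21710 + Q)*(-43281 + 49830) = (21710 - 25368)*(-43281 + 49830) = -3658*6549 = -23956242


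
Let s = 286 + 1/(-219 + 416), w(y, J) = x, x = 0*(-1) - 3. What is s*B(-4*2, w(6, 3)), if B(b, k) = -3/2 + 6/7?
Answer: -72441/394 ≈ -183.86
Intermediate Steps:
x = -3 (x = 0 - 3 = -3)
w(y, J) = -3
B(b, k) = -9/14 (B(b, k) = -3*½ + 6*(⅐) = -3/2 + 6/7 = -9/14)
s = 56343/197 (s = 286 + 1/197 = 56343/197 ≈ 286.00)
s*B(-4*2, w(6, 3)) = (56343/197)*(-9/14) = -72441/394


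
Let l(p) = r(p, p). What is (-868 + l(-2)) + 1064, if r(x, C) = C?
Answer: 194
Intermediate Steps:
l(p) = p
(-868 + l(-2)) + 1064 = (-868 - 2) + 1064 = -870 + 1064 = 194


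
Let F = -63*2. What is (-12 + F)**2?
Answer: 19044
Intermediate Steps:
F = -126
(-12 + F)**2 = (-12 - 126)**2 = (-138)**2 = 19044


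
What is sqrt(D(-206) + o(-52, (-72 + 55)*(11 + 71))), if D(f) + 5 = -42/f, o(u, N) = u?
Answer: 15*I*sqrt(2678)/103 ≈ 7.5363*I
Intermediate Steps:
D(f) = -5 - 42/f
sqrt(D(-206) + o(-52, (-72 + 55)*(11 + 71))) = sqrt((-5 - 42/(-206)) - 52) = sqrt((-5 - 42*(-1/206)) - 52) = sqrt((-5 + 21/103) - 52) = sqrt(-494/103 - 52) = sqrt(-5850/103) = 15*I*sqrt(2678)/103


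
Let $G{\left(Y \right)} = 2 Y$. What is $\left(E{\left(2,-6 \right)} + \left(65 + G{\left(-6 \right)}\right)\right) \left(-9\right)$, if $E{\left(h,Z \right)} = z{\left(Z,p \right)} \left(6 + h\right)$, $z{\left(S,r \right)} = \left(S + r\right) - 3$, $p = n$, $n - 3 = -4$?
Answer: $243$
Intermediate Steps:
$n = -1$ ($n = 3 - 4 = -1$)
$p = -1$
$z{\left(S,r \right)} = -3 + S + r$
$E{\left(h,Z \right)} = \left(-4 + Z\right) \left(6 + h\right)$ ($E{\left(h,Z \right)} = \left(-3 + Z - 1\right) \left(6 + h\right) = \left(-4 + Z\right) \left(6 + h\right)$)
$\left(E{\left(2,-6 \right)} + \left(65 + G{\left(-6 \right)}\right)\right) \left(-9\right) = \left(\left(-4 - 6\right) \left(6 + 2\right) + \left(65 + 2 \left(-6\right)\right)\right) \left(-9\right) = \left(\left(-10\right) 8 + \left(65 - 12\right)\right) \left(-9\right) = \left(-80 + 53\right) \left(-9\right) = \left(-27\right) \left(-9\right) = 243$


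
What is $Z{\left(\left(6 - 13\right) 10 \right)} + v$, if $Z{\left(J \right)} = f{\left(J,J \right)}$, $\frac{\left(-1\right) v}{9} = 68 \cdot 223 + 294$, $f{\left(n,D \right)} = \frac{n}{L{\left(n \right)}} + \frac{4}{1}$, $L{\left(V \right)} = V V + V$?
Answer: $- \frac{9599143}{69} \approx -1.3912 \cdot 10^{5}$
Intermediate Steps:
$L{\left(V \right)} = V + V^{2}$ ($L{\left(V \right)} = V^{2} + V = V + V^{2}$)
$f{\left(n,D \right)} = 4 + \frac{1}{1 + n}$ ($f{\left(n,D \right)} = \frac{n}{n \left(1 + n\right)} + \frac{4}{1} = n \frac{1}{n \left(1 + n\right)} + 4 \cdot 1 = \frac{1}{1 + n} + 4 = 4 + \frac{1}{1 + n}$)
$v = -139122$ ($v = - 9 \left(68 \cdot 223 + 294\right) = - 9 \left(15164 + 294\right) = \left(-9\right) 15458 = -139122$)
$Z{\left(J \right)} = \frac{5 + 4 J}{1 + J}$
$Z{\left(\left(6 - 13\right) 10 \right)} + v = \frac{5 + 4 \left(6 - 13\right) 10}{1 + \left(6 - 13\right) 10} - 139122 = \frac{5 + 4 \left(\left(-7\right) 10\right)}{1 - 70} - 139122 = \frac{5 + 4 \left(-70\right)}{1 - 70} - 139122 = \frac{5 - 280}{-69} - 139122 = \left(- \frac{1}{69}\right) \left(-275\right) - 139122 = \frac{275}{69} - 139122 = - \frac{9599143}{69}$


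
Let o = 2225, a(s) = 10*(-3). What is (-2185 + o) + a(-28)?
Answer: 10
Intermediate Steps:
a(s) = -30
(-2185 + o) + a(-28) = (-2185 + 2225) - 30 = 40 - 30 = 10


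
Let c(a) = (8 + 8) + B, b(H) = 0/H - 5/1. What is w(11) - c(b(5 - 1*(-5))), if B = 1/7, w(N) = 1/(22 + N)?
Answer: -3722/231 ≈ -16.113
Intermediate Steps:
B = 1/7 ≈ 0.14286
b(H) = -5 (b(H) = 0 - 5*1 = 0 - 5 = -5)
c(a) = 113/7 (c(a) = (8 + 8) + 1/7 = 16 + 1/7 = 113/7)
w(11) - c(b(5 - 1*(-5))) = 1/(22 + 11) - 1*113/7 = 1/33 - 113/7 = -3722/231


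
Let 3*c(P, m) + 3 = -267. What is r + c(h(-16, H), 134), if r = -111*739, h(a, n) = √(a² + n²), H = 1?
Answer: -82119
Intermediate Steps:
c(P, m) = -90 (c(P, m) = -1 + (⅓)*(-267) = -1 - 89 = -90)
r = -82029
r + c(h(-16, H), 134) = -82029 - 90 = -82119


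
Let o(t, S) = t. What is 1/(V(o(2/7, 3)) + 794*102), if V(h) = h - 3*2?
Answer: 7/566876 ≈ 1.2348e-5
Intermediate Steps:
V(h) = -6 + h (V(h) = h - 6 = -6 + h)
1/(V(o(2/7, 3)) + 794*102) = 1/((-6 + 2/7) + 794*102) = 1/((-6 + 2*(⅐)) + 80988) = 1/((-6 + 2/7) + 80988) = 1/(-40/7 + 80988) = 1/(566876/7) = 7/566876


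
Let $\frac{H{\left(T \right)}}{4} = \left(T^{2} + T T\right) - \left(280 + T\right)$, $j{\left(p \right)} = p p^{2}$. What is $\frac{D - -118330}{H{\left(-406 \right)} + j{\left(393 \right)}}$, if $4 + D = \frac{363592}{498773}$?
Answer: $\frac{59018177590}{30932728844677} \approx 0.001908$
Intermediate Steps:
$j{\left(p \right)} = p^{3}$
$H{\left(T \right)} = -1120 - 4 T + 8 T^{2}$ ($H{\left(T \right)} = 4 \left(\left(T^{2} + T T\right) - \left(280 + T\right)\right) = 4 \left(\left(T^{2} + T^{2}\right) - \left(280 + T\right)\right) = 4 \left(2 T^{2} - \left(280 + T\right)\right) = 4 \left(-280 - T + 2 T^{2}\right) = -1120 - 4 T + 8 T^{2}$)
$D = - \frac{1631500}{498773}$ ($D = -4 + \frac{363592}{498773} = - \frac{1631500}{498773} \approx -3.271$)
$\frac{D - -118330}{H{\left(-406 \right)} + j{\left(393 \right)}} = \frac{- \frac{1631500}{498773} - -118330}{\left(-1120 - -1624 + 8 \left(-406\right)^{2}\right) + 393^{3}} = \frac{- \frac{1631500}{498773} + \left(-38036 + 156366\right)}{\left(-1120 + 1624 + 8 \cdot 164836\right) + 60698457} = \frac{- \frac{1631500}{498773} + 118330}{\left(-1120 + 1624 + 1318688\right) + 60698457} = \frac{59018177590}{498773 \left(1319192 + 60698457\right)} = \frac{59018177590}{498773 \cdot 62017649} = \frac{59018177590}{498773} \cdot \frac{1}{62017649} = \frac{59018177590}{30932728844677}$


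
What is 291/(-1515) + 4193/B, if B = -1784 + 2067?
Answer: 2090014/142915 ≈ 14.624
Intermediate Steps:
B = 283
291/(-1515) + 4193/B = 291/(-1515) + 4193/283 = 291*(-1/1515) + 4193*(1/283) = -97/505 + 4193/283 = 2090014/142915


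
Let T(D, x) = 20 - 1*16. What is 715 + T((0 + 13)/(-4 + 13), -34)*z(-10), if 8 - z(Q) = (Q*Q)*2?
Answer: -53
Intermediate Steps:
T(D, x) = 4 (T(D, x) = 20 - 16 = 4)
z(Q) = 8 - 2*Q² (z(Q) = 8 - Q*Q*2 = 8 - Q²*2 = 8 - 2*Q²)
715 + T((0 + 13)/(-4 + 13), -34)*z(-10) = 715 + 4*(8 - 2*(-10)²) = 715 + 4*(8 - 2*100) = 715 + 4*(8 - 200) = 715 + 4*(-192) = 715 - 768 = -53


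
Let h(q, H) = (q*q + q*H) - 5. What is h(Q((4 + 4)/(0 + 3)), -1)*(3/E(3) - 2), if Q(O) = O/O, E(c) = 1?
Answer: -5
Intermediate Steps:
Q(O) = 1
h(q, H) = -5 + q² + H*q (h(q, H) = (q² + H*q) - 5 = -5 + q² + H*q)
h(Q((4 + 4)/(0 + 3)), -1)*(3/E(3) - 2) = (-5 + 1² - 1*1)*(3/1 - 2) = (-5 + 1 - 1)*(3*1 - 2) = -5*(3 - 2) = -5*1 = -5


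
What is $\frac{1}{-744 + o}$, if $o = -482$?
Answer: $- \frac{1}{1226} \approx -0.00081566$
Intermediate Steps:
$\frac{1}{-744 + o} = \frac{1}{-744 - 482} = \frac{1}{-1226} = - \frac{1}{1226}$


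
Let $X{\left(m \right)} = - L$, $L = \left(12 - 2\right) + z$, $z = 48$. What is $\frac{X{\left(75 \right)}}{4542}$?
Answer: $- \frac{29}{2271} \approx -0.01277$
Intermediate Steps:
$L = 58$ ($L = \left(12 - 2\right) + 48 = 10 + 48 = 58$)
$X{\left(m \right)} = -58$ ($X{\left(m \right)} = \left(-1\right) 58 = -58$)
$\frac{X{\left(75 \right)}}{4542} = - \frac{58}{4542} = \left(-58\right) \frac{1}{4542} = - \frac{29}{2271}$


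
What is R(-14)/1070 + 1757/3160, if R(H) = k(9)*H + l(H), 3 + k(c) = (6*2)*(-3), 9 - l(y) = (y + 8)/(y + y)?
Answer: 2543179/2366840 ≈ 1.0745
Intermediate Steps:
l(y) = 9 - (8 + y)/(2*y) (l(y) = 9 - (y + 8)/(y + y) = 9 - (8 + y)/(2*y))
k(c) = -39 (k(c) = -3 + (6*2)*(-3) = -3 + 12*(-3) = -3 - 36 = -39)
R(H) = 17/2 - 39*H - 4/H (R(H) = -39*H + (17/2 - 4/H) = 17/2 - 39*H - 4/H)
R(-14)/1070 + 1757/3160 = (17/2 - 39*(-14) - 4/(-14))/1070 + 1757/3160 = (17/2 + 546 - 4*(-1/14))*(1/1070) + 1757*(1/3160) = (17/2 + 546 + 2/7)*(1/1070) + 1757/3160 = (7767/14)*(1/1070) + 1757/3160 = 7767/14980 + 1757/3160 = 2543179/2366840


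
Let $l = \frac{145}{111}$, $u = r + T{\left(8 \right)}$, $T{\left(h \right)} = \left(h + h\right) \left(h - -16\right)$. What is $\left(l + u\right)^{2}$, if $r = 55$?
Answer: $\frac{2388667876}{12321} \approx 1.9387 \cdot 10^{5}$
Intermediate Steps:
$T{\left(h \right)} = 2 h \left(16 + h\right)$ ($T{\left(h \right)} = 2 h \left(h + 16\right) = 2 h \left(16 + h\right)$)
$u = 439$ ($u = 55 + 2 \cdot 8 \left(16 + 8\right) = 55 + 2 \cdot 8 \cdot 24 = 55 + 384 = 439$)
$l = \frac{145}{111}$ ($l = 145 \cdot \frac{1}{111} = \frac{145}{111} \approx 1.3063$)
$\left(l + u\right)^{2} = \left(\frac{145}{111} + 439\right)^{2} = \left(\frac{48874}{111}\right)^{2} = \frac{2388667876}{12321}$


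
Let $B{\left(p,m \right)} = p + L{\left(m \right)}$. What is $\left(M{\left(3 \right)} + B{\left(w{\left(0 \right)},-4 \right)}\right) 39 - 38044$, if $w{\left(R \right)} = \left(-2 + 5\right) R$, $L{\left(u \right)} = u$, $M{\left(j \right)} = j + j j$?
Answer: $-37732$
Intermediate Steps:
$M{\left(j \right)} = j + j^{2}$
$w{\left(R \right)} = 3 R$
$B{\left(p,m \right)} = m + p$ ($B{\left(p,m \right)} = p + m = m + p$)
$\left(M{\left(3 \right)} + B{\left(w{\left(0 \right)},-4 \right)}\right) 39 - 38044 = \left(3 \left(1 + 3\right) + \left(-4 + 3 \cdot 0\right)\right) 39 - 38044 = \left(3 \cdot 4 + \left(-4 + 0\right)\right) 39 - 38044 = \left(12 - 4\right) 39 - 38044 = 8 \cdot 39 - 38044 = 312 - 38044 = -37732$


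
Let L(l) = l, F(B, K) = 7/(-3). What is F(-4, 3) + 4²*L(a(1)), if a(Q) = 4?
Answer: 185/3 ≈ 61.667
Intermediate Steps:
F(B, K) = -7/3 (F(B, K) = 7*(-⅓) = -7/3)
F(-4, 3) + 4²*L(a(1)) = -7/3 + 4²*4 = -7/3 + 16*4 = -7/3 + 64 = 185/3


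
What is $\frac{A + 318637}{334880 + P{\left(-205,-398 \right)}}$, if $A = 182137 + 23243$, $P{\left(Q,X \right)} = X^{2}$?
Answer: $\frac{524017}{493284} \approx 1.0623$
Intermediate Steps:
$A = 205380$
$\frac{A + 318637}{334880 + P{\left(-205,-398 \right)}} = \frac{205380 + 318637}{334880 + \left(-398\right)^{2}} = \frac{524017}{334880 + 158404} = \frac{524017}{493284}$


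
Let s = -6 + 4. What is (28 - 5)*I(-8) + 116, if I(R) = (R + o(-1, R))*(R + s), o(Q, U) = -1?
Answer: 2186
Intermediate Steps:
s = -2
I(R) = (-1 + R)*(-2 + R) (I(R) = (R - 1)*(R - 2) = (-1 + R)*(-2 + R))
(28 - 5)*I(-8) + 116 = (28 - 5)*(2 + (-8)² - 3*(-8)) + 116 = 23*(2 + 64 + 24) + 116 = 23*90 + 116 = 2070 + 116 = 2186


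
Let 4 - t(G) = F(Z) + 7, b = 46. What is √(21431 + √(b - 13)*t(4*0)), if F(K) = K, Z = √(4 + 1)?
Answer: √(21431 - √33*(3 + √5)) ≈ 146.29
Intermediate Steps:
Z = √5 ≈ 2.2361
t(G) = -3 - √5 (t(G) = 4 - (√5 + 7) = 4 - (7 + √5) = 4 + (-7 - √5) = -3 - √5)
√(21431 + √(b - 13)*t(4*0)) = √(21431 + √(46 - 13)*(-3 - √5)) = √(21431 + √33*(-3 - √5))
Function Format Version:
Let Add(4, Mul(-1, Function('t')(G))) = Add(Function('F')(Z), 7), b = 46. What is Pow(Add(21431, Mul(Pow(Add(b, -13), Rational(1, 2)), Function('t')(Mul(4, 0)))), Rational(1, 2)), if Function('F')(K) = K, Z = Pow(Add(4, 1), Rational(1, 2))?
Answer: Pow(Add(21431, Mul(-1, Pow(33, Rational(1, 2)), Add(3, Pow(5, Rational(1, 2))))), Rational(1, 2)) ≈ 146.29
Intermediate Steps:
Z = Pow(5, Rational(1, 2)) ≈ 2.2361
Function('t')(G) = Add(-3, Mul(-1, Pow(5, Rational(1, 2)))) (Function('t')(G) = Add(4, Mul(-1, Add(Pow(5, Rational(1, 2)), 7))) = Add(4, Mul(-1, Add(7, Pow(5, Rational(1, 2))))) = Add(4, Add(-7, Mul(-1, Pow(5, Rational(1, 2))))) = Add(-3, Mul(-1, Pow(5, Rational(1, 2)))))
Pow(Add(21431, Mul(Pow(Add(b, -13), Rational(1, 2)), Function('t')(Mul(4, 0)))), Rational(1, 2)) = Pow(Add(21431, Mul(Pow(Add(46, -13), Rational(1, 2)), Add(-3, Mul(-1, Pow(5, Rational(1, 2)))))), Rational(1, 2)) = Pow(Add(21431, Mul(Pow(33, Rational(1, 2)), Add(-3, Mul(-1, Pow(5, Rational(1, 2)))))), Rational(1, 2))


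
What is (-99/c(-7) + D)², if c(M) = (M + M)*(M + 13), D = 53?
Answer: 2301289/784 ≈ 2935.3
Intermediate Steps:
c(M) = 2*M*(13 + M) (c(M) = (2*M)*(13 + M) = 2*M*(13 + M))
(-99/c(-7) + D)² = (-99*(-1/(14*(13 - 7))) + 53)² = (-99/(2*(-7)*6) + 53)² = (-99/(-84) + 53)² = (-99*(-1/84) + 53)² = (33/28 + 53)² = (1517/28)² = 2301289/784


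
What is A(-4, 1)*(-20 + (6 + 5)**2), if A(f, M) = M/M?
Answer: 101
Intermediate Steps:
A(f, M) = 1
A(-4, 1)*(-20 + (6 + 5)**2) = 1*(-20 + (6 + 5)**2) = 1*(-20 + 11**2) = 1*(-20 + 121) = 1*101 = 101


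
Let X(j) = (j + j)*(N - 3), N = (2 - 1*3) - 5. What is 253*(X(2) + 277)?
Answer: 60973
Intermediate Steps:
N = -6 (N = (2 - 3) - 5 = -1 - 5 = -6)
X(j) = -18*j (X(j) = (j + j)*(-6 - 3) = (2*j)*(-9) = -18*j)
253*(X(2) + 277) = 253*(-18*2 + 277) = 253*(-36 + 277) = 253*241 = 60973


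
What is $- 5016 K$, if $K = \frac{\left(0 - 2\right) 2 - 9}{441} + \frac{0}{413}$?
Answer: $\frac{21736}{147} \approx 147.86$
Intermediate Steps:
$K = - \frac{13}{441}$ ($K = \left(\left(-2\right) 2 - 9\right) \frac{1}{441} + 0 \cdot \frac{1}{413} = \left(-4 - 9\right) \frac{1}{441} + 0 = \left(-13\right) \frac{1}{441} + 0 = - \frac{13}{441} + 0 = - \frac{13}{441} \approx -0.029478$)
$- 5016 K = \left(-5016\right) \left(- \frac{13}{441}\right) = \frac{21736}{147}$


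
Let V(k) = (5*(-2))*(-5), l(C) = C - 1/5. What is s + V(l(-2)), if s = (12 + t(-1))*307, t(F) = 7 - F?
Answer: 6190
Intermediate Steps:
l(C) = -⅕ + C (l(C) = C - 1*⅕ = C - ⅕ = -⅕ + C)
V(k) = 50 (V(k) = -10*(-5) = 50)
s = 6140 (s = (12 + (7 - 1*(-1)))*307 = (12 + (7 + 1))*307 = (12 + 8)*307 = 20*307 = 6140)
s + V(l(-2)) = 6140 + 50 = 6190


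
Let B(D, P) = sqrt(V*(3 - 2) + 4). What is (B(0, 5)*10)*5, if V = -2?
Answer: 50*sqrt(2) ≈ 70.711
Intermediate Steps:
B(D, P) = sqrt(2) (B(D, P) = sqrt(-2*(3 - 2) + 4) = sqrt(-2*1 + 4) = sqrt(-2 + 4) = sqrt(2))
(B(0, 5)*10)*5 = (sqrt(2)*10)*5 = (10*sqrt(2))*5 = 50*sqrt(2)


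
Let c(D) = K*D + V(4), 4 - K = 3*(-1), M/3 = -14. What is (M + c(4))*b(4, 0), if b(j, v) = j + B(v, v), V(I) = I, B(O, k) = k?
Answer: -40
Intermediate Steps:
M = -42 (M = 3*(-14) = -42)
b(j, v) = j + v
K = 7 (K = 4 - 3*(-1) = 4 - 1*(-3) = 4 + 3 = 7)
c(D) = 4 + 7*D (c(D) = 7*D + 4 = 4 + 7*D)
(M + c(4))*b(4, 0) = (-42 + (4 + 7*4))*(4 + 0) = (-42 + (4 + 28))*4 = (-42 + 32)*4 = -10*4 = -40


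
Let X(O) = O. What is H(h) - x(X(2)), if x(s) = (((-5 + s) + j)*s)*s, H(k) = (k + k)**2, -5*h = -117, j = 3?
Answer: 54756/25 ≈ 2190.2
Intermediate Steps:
h = 117/5 (h = -1/5*(-117) = 117/5 ≈ 23.400)
H(k) = 4*k**2 (H(k) = (2*k)**2 = 4*k**2)
x(s) = s**2*(-2 + s) (x(s) = (((-5 + s) + 3)*s)*s = ((-2 + s)*s)*s = (s*(-2 + s))*s = s**2*(-2 + s))
H(h) - x(X(2)) = 4*(117/5)**2 - 2**2*(-2 + 2) = 4*(13689/25) - 4*0 = 54756/25 - 1*0 = 54756/25 + 0 = 54756/25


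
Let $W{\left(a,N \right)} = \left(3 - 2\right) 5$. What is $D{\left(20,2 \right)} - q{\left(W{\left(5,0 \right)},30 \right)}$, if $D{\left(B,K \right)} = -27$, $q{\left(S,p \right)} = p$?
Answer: $-57$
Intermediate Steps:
$W{\left(a,N \right)} = 5$ ($W{\left(a,N \right)} = 1 \cdot 5 = 5$)
$D{\left(20,2 \right)} - q{\left(W{\left(5,0 \right)},30 \right)} = -27 - 30 = -57$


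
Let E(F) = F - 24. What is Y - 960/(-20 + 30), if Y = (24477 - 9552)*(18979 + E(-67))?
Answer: 281903304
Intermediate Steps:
E(F) = -24 + F
Y = 281903400 (Y = (24477 - 9552)*(18979 + (-24 - 67)) = 14925*(18979 - 91) = 14925*18888 = 281903400)
Y - 960/(-20 + 30) = 281903400 - 960/(-20 + 30) = 281903400 - 960/10 = 281903400 - 96*1 = 281903400 - 96 = 281903304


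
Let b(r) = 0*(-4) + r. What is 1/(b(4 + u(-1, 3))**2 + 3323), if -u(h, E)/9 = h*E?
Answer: 1/4284 ≈ 0.00023343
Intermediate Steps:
u(h, E) = -9*E*h (u(h, E) = -9*h*E = -9*E*h)
b(r) = r (b(r) = 0 + r = r)
1/(b(4 + u(-1, 3))**2 + 3323) = 1/((4 - 9*3*(-1))**2 + 3323) = 1/((4 + 27)**2 + 3323) = 1/(31**2 + 3323) = 1/(961 + 3323) = 1/4284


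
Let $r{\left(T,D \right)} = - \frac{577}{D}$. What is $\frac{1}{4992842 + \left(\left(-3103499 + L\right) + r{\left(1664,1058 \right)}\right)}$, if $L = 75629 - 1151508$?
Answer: $\frac{1058}{860644335} \approx 1.2293 \cdot 10^{-6}$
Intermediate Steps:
$L = -1075879$
$\frac{1}{4992842 + \left(\left(-3103499 + L\right) + r{\left(1664,1058 \right)}\right)} = \frac{1}{4992842 - \left(4179378 + \frac{577}{1058}\right)} = \frac{1}{4992842 - \frac{4421782501}{1058}} = \frac{1}{\frac{860644335}{1058}} = \frac{1058}{860644335}$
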